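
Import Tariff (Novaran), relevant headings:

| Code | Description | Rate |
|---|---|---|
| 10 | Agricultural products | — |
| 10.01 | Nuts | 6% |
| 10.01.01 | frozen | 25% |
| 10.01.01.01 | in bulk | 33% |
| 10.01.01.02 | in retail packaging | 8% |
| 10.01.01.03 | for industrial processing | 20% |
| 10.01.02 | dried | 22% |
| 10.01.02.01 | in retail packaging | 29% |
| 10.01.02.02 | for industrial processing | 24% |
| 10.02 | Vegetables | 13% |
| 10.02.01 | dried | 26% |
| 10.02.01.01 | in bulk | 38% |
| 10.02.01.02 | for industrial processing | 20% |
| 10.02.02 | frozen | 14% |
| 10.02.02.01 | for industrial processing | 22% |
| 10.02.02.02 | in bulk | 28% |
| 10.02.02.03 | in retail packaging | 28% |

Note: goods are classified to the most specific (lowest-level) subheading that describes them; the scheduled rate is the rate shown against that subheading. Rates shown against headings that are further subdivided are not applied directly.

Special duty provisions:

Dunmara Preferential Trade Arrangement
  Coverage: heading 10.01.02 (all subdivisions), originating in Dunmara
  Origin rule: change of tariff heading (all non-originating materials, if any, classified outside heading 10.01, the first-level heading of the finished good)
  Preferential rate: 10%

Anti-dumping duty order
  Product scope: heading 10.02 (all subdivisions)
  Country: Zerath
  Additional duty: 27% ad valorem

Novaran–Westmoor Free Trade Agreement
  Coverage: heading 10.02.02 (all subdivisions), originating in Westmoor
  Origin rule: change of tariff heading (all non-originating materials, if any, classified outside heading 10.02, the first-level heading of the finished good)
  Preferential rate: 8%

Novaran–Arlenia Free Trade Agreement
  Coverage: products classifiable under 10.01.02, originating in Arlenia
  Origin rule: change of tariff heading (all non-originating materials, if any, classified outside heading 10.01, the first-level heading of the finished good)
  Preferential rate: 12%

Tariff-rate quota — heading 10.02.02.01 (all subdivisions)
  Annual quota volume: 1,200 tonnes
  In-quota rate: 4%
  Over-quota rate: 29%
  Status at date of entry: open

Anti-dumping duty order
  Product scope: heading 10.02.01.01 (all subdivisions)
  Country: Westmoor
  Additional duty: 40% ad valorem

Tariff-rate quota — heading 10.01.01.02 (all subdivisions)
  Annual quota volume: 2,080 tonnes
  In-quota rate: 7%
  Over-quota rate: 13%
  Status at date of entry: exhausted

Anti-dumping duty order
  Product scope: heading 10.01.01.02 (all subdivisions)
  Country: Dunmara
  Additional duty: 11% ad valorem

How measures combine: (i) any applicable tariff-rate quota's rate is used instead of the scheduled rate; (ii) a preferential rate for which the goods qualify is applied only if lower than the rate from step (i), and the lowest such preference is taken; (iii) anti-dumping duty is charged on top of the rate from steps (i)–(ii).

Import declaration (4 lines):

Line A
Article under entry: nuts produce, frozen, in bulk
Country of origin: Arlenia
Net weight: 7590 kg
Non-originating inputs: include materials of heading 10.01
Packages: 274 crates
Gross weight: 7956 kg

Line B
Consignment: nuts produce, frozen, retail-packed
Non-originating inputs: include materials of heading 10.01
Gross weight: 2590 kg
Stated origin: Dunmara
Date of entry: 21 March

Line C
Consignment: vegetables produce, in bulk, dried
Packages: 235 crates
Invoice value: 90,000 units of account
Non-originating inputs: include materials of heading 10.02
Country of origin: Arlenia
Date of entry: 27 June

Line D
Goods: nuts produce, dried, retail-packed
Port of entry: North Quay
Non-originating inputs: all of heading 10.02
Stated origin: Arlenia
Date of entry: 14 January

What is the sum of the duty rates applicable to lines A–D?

Line A: nuts → 10.01; frozen → 10.01.01; in bulk → 10.01.01.01. Scheduled 33%. Arlenia agreement on 10.01.02: 10.01.01.01 not covered. → 33%.
Line B: nuts → 10.01; frozen → 10.01.01; retail-packed → 10.01.01.02. Scheduled 8%. quota on 10.01.01.02 exhausted → over-quota 13%; Dunmara agreement on 10.01.02: 10.01.01.02 not covered; anti-dumping (Dunmara, 10.01.01.02): +11%; total 13% + 11% = 24%. → 24%.
Line C: vegetables → 10.02; dried → 10.02.01; in bulk → 10.02.01.01. Scheduled 38%. Arlenia agreement on 10.01.02: 10.02.01.01 not covered. → 38%.
Line D: nuts → 10.01; dried → 10.01.02; retail-packed → 10.01.02.01. Scheduled 29%. Arlenia agreement on 10.01.02: CTH met → 12% available; preferential 12%. → 12%.
Sum: 33% + 24% + 38% + 12% = 107%.

107%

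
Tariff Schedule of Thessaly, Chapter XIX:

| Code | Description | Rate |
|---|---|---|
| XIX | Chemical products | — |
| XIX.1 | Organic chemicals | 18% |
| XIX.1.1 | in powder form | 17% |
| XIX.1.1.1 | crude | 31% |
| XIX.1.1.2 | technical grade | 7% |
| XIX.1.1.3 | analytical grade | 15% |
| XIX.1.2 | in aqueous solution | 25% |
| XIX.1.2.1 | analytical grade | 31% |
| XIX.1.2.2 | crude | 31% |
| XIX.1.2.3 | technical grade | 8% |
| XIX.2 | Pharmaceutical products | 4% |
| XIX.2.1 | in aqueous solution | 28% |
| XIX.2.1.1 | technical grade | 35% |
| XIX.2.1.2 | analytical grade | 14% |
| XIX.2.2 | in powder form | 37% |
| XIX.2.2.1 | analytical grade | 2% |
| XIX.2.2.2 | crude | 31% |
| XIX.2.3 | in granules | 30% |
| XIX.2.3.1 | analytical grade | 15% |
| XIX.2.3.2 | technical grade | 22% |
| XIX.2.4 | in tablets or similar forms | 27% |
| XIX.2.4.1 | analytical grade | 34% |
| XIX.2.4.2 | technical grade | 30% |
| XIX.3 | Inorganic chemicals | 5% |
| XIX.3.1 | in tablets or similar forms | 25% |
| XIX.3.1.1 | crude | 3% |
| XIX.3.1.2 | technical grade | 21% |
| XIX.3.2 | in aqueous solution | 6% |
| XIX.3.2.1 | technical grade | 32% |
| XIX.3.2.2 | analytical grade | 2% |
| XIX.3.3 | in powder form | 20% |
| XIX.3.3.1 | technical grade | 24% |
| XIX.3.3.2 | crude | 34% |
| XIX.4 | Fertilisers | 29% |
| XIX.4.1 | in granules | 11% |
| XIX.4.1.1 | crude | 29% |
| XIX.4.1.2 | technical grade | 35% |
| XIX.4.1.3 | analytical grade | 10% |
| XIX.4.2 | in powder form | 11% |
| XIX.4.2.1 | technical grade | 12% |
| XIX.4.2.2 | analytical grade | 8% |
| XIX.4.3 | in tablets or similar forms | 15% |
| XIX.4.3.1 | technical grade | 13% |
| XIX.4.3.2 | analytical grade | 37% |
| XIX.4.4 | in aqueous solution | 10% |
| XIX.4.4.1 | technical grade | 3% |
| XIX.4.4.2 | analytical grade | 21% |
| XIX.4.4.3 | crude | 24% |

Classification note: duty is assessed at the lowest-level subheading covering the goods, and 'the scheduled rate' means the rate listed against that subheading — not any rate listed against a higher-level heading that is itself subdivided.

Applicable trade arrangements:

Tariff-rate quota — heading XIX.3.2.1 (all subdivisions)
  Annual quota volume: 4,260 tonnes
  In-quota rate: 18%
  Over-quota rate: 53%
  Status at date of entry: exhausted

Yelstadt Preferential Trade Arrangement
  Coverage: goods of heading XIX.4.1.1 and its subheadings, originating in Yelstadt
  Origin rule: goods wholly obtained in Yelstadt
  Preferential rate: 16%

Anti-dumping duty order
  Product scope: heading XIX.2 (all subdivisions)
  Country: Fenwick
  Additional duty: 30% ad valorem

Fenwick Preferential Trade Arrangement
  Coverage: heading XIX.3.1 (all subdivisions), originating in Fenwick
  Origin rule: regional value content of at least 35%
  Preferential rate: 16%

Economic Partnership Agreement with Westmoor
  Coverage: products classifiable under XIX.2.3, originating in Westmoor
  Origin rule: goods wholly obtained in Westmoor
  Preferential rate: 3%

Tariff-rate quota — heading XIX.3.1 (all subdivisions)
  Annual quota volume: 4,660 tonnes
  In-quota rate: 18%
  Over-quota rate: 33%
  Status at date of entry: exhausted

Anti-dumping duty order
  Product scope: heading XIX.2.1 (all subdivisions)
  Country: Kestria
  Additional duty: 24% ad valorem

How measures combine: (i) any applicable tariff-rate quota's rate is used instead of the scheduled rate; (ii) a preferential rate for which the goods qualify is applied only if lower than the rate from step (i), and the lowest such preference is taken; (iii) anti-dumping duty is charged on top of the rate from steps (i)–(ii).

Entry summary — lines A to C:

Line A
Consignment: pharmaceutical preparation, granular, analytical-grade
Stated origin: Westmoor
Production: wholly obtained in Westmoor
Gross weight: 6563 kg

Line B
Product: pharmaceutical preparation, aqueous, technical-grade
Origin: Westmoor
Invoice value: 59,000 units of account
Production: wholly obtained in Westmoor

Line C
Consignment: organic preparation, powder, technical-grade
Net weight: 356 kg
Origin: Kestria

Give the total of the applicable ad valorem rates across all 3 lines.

45%

Line A: pharmaceutical → XIX.2; granular → XIX.2.3; analytical-grade → XIX.2.3.1. Scheduled 15%. Westmoor agreement on XIX.2.3: wholly obtained → 3% available; preferential 3%. → 3%.
Line B: pharmaceutical → XIX.2; aqueous → XIX.2.1; technical-grade → XIX.2.1.1. Scheduled 35%. Westmoor agreement on XIX.2.3: XIX.2.1.1 not covered. → 35%.
Line C: organic → XIX.1; powder → XIX.1.1; technical-grade → XIX.1.1.2. Scheduled 7%. No special measure applies. → 7%.
Sum: 3% + 35% + 7% = 45%.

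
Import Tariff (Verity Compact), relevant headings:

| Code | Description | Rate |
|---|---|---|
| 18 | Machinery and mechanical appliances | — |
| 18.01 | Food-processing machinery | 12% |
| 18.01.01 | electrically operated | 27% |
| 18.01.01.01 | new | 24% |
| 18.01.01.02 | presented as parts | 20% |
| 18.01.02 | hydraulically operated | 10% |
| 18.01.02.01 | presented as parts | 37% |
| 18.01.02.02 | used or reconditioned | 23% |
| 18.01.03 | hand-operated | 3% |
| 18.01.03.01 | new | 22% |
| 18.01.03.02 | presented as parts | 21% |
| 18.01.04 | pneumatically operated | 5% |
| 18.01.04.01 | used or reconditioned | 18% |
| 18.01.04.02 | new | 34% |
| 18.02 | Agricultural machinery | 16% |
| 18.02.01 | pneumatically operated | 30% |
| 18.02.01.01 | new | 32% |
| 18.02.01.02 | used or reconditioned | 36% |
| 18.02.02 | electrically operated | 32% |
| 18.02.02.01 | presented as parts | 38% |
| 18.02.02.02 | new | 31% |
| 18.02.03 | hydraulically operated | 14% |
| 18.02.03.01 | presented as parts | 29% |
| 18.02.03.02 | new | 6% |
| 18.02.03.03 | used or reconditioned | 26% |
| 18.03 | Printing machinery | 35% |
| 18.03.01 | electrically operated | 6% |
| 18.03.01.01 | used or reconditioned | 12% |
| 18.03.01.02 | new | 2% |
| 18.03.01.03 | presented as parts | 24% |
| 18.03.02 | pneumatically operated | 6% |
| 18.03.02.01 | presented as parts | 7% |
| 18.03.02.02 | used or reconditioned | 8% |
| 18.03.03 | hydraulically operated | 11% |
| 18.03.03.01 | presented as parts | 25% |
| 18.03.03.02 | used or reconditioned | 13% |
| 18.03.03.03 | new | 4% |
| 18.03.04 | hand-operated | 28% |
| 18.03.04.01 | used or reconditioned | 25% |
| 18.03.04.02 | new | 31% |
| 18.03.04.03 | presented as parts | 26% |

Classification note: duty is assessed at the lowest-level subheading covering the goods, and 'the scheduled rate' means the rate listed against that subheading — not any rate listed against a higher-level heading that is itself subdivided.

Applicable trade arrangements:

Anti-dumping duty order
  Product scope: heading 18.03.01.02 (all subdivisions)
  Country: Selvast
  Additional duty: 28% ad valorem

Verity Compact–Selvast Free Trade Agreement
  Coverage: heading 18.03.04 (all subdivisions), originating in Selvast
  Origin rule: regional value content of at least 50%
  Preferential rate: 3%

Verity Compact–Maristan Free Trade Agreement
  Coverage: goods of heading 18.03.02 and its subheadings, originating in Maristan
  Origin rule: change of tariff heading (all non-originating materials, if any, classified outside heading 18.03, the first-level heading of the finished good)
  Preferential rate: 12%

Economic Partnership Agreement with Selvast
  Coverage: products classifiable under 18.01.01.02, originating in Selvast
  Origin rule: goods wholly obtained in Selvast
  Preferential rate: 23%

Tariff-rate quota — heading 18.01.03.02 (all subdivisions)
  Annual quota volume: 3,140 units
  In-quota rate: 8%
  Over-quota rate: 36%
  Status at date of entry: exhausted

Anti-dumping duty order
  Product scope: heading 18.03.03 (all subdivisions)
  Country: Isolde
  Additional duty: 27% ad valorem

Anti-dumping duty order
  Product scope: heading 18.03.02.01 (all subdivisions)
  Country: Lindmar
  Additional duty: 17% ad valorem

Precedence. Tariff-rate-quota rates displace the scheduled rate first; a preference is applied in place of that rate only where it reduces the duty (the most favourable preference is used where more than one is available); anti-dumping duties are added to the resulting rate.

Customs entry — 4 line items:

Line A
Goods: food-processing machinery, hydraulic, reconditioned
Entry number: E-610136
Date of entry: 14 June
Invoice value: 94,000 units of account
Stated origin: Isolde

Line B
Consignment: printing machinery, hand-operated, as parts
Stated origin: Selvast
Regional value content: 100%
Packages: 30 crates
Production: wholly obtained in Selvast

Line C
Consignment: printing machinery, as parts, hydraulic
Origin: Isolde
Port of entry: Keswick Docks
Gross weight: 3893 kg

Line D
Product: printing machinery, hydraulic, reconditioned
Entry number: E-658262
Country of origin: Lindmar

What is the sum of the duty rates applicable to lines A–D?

91%

Line A: food-processing → 18.01; hydraulic → 18.01.02; reconditioned → 18.01.02.02. Scheduled 23%. No special measure applies. → 23%.
Line B: printing → 18.03; hand-operated → 18.03.04; as parts → 18.03.04.03. Scheduled 26%. Selvast agreement on 18.03.04: RVC ≥ 50% → 3% available; Selvast agreement on 18.01.01.02: 18.03.04.03 not covered; preferential 3%. → 3%.
Line C: printing → 18.03; hydraulic → 18.03.03; as parts → 18.03.03.01. Scheduled 25%. anti-dumping (Isolde, 18.03.03): +27%; total 25% + 27% = 52%. → 52%.
Line D: printing → 18.03; hydraulic → 18.03.03; reconditioned → 18.03.03.02. Scheduled 13%. No special measure applies. → 13%.
Sum: 23% + 3% + 52% + 13% = 91%.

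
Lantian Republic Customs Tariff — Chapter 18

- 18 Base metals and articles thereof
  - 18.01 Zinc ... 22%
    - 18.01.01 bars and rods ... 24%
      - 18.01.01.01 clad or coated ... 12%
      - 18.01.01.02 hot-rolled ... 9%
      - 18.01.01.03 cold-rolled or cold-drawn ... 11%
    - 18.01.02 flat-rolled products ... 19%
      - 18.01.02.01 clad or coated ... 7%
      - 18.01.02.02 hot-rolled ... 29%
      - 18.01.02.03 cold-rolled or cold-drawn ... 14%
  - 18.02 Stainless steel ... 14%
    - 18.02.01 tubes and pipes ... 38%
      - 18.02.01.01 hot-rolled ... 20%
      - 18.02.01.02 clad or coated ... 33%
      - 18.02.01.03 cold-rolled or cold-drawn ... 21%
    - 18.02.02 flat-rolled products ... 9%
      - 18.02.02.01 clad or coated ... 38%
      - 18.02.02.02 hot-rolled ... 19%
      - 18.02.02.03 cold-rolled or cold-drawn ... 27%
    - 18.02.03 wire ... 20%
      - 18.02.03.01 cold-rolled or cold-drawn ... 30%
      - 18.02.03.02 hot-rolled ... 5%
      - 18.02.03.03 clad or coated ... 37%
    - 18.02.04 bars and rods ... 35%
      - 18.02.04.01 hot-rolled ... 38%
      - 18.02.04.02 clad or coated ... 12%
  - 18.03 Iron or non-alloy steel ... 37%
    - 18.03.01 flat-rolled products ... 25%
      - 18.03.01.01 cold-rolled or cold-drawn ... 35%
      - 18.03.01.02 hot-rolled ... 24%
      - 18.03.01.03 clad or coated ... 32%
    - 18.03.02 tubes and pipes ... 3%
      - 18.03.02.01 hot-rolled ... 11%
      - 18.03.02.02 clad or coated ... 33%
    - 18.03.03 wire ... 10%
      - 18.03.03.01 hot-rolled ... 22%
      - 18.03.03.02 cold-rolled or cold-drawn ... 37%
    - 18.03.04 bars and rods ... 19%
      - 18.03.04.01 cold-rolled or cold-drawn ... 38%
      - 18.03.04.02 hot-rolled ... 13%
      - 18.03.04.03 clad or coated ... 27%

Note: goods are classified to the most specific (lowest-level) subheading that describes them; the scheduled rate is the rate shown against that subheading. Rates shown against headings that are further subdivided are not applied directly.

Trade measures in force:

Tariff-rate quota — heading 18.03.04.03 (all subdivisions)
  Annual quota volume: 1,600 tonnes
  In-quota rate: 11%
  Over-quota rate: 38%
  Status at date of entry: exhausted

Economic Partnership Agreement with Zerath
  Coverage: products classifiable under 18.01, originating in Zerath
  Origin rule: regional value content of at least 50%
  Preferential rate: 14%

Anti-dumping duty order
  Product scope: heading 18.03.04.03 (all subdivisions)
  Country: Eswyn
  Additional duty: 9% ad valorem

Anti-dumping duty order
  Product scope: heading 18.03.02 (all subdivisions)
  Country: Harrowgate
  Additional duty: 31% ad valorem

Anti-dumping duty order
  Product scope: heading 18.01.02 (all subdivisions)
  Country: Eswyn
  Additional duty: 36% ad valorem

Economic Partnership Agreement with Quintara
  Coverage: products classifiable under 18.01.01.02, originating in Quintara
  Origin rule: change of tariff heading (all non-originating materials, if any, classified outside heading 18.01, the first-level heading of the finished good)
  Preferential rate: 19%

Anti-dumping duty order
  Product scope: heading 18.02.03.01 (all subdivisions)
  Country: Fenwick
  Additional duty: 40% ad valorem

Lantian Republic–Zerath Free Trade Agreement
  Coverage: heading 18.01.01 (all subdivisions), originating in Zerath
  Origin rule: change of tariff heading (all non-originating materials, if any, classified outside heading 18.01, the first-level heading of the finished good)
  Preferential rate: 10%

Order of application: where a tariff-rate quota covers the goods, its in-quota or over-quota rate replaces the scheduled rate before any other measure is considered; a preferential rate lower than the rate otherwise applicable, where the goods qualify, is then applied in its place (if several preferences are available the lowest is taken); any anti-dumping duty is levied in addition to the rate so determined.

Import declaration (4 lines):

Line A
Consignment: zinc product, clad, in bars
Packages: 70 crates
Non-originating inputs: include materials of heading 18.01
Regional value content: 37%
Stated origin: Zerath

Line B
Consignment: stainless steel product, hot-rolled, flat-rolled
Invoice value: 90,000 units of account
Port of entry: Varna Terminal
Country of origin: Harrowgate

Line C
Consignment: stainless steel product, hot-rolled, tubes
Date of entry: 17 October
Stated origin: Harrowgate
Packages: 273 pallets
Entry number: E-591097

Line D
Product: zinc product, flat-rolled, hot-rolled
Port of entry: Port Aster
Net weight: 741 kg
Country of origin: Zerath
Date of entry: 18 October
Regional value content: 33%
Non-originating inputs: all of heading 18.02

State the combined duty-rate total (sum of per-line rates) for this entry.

Line A: zinc → 18.01; in bars → 18.01.01; clad → 18.01.01.01. Scheduled 12%. Zerath agreement on 18.01: RVC < 50%; Zerath agreement on 18.01.01: CTH not met. → 12%.
Line B: stainless steel → 18.02; flat-rolled → 18.02.02; hot-rolled → 18.02.02.02. Scheduled 19%. No special measure applies. → 19%.
Line C: stainless steel → 18.02; tubes → 18.02.01; hot-rolled → 18.02.01.01. Scheduled 20%. No special measure applies. → 20%.
Line D: zinc → 18.01; flat-rolled → 18.01.02; hot-rolled → 18.01.02.02. Scheduled 29%. Zerath agreement on 18.01: RVC < 50%; Zerath agreement on 18.01.01: 18.01.02.02 not covered. → 29%.
Sum: 12% + 19% + 20% + 29% = 80%.

80%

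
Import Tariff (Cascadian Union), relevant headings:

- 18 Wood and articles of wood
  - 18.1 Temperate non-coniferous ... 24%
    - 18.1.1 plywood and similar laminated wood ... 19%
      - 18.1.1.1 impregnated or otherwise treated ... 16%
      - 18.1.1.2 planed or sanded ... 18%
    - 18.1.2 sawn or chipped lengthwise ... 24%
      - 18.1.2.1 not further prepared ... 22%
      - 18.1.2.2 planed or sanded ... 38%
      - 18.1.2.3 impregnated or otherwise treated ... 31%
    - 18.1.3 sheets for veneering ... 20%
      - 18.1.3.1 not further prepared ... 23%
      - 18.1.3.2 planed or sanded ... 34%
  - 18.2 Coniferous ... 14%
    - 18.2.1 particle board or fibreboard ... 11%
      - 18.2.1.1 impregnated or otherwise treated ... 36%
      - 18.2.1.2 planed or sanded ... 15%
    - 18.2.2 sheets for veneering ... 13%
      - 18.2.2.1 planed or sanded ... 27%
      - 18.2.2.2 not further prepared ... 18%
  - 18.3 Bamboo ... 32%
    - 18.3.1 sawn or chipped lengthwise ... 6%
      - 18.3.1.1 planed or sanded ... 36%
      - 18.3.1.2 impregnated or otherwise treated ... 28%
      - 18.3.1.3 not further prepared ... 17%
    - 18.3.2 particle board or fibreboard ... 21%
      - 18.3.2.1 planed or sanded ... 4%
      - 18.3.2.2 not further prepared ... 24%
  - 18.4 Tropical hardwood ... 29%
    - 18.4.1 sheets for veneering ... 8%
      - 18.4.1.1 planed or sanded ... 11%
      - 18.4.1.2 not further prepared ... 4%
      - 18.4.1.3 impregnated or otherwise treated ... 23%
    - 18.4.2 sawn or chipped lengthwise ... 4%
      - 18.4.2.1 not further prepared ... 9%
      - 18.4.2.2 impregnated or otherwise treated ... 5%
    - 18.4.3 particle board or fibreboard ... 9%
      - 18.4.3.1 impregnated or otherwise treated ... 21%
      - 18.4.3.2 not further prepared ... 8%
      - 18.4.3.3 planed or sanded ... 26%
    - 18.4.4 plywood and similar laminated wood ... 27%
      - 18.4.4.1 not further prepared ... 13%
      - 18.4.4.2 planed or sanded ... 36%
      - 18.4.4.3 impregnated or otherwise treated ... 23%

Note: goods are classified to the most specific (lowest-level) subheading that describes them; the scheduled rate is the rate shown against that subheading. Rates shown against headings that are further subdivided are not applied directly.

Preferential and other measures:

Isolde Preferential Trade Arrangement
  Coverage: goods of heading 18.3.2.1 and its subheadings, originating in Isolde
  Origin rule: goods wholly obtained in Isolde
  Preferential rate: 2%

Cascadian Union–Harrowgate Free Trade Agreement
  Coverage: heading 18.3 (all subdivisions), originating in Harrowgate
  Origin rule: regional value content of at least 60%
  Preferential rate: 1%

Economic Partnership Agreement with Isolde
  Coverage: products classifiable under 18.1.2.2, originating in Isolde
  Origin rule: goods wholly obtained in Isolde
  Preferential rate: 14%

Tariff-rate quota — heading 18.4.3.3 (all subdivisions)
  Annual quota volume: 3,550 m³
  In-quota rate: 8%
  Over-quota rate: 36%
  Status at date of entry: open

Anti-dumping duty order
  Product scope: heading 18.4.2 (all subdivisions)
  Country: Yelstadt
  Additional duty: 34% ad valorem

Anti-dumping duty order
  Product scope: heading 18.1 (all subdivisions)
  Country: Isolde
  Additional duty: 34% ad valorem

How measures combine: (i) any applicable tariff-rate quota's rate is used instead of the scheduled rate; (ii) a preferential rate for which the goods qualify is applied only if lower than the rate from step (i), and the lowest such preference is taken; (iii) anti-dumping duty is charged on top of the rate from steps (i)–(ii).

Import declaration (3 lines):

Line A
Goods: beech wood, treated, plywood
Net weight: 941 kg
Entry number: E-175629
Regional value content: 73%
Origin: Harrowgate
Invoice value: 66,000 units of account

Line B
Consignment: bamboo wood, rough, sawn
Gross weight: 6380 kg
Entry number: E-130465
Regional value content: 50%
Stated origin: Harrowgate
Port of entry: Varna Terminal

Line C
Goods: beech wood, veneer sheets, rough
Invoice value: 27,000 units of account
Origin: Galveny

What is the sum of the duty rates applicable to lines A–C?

56%

Line A: beech → 18.1; plywood → 18.1.1; treated → 18.1.1.1. Scheduled 16%. Harrowgate agreement on 18.3: 18.1.1.1 not covered. → 16%.
Line B: bamboo → 18.3; sawn → 18.3.1; rough → 18.3.1.3. Scheduled 17%. Harrowgate agreement on 18.3: RVC < 60%. → 17%.
Line C: beech → 18.1; veneer sheets → 18.1.3; rough → 18.1.3.1. Scheduled 23%. No special measure applies. → 23%.
Sum: 16% + 17% + 23% = 56%.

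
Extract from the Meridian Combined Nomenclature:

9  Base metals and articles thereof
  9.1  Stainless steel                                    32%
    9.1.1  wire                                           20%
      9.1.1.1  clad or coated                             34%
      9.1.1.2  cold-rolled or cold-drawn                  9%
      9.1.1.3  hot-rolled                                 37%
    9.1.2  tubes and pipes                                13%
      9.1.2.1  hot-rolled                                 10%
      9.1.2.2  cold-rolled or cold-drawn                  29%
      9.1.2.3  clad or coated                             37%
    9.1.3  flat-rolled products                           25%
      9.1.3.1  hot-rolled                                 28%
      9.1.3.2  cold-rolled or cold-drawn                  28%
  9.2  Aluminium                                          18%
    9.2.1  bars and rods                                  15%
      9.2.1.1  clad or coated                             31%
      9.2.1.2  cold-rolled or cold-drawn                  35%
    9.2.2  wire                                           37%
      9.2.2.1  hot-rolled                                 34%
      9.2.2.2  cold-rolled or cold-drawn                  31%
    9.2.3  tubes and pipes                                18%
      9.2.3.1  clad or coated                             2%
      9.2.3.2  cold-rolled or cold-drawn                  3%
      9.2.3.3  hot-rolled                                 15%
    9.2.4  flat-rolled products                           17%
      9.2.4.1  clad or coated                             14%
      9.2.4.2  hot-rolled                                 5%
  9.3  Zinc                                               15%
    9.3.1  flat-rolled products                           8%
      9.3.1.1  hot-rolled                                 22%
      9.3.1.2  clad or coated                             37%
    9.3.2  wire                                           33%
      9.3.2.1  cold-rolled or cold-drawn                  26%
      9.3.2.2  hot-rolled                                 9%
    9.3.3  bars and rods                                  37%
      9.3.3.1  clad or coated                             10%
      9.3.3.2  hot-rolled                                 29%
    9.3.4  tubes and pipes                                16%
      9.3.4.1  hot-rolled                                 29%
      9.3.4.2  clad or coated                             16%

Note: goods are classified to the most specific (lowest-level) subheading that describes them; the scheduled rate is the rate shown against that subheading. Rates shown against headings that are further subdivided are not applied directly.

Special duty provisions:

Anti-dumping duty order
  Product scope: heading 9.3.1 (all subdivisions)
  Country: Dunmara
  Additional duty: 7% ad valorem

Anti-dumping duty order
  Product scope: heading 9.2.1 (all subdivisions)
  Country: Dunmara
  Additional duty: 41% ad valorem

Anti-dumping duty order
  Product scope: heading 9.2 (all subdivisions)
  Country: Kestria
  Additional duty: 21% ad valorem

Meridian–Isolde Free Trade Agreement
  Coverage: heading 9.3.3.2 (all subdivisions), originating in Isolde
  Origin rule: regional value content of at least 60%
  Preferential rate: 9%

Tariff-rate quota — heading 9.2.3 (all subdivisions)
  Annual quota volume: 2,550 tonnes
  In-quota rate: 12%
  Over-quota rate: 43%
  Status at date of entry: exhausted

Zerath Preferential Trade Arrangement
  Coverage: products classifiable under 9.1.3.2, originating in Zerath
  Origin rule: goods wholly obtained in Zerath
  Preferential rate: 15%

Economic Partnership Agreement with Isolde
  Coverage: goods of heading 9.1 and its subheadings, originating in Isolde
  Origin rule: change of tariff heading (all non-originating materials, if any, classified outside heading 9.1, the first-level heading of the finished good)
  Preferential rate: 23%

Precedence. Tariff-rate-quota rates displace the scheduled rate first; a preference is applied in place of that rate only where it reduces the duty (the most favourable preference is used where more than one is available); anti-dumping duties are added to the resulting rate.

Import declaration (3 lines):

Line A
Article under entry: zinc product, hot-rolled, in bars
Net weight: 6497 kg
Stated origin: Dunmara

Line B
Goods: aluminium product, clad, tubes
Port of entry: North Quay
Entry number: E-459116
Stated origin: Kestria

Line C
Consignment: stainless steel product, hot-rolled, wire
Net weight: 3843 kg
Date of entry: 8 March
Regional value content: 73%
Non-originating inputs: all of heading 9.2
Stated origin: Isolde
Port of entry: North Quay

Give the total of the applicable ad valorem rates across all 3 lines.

Line A: zinc → 9.3; in bars → 9.3.3; hot-rolled → 9.3.3.2. Scheduled 29%. No special measure applies. → 29%.
Line B: aluminium → 9.2; tubes → 9.2.3; clad → 9.2.3.1. Scheduled 2%. quota on 9.2.3 exhausted → over-quota 43%; anti-dumping (Kestria, 9.2): +21%; total 43% + 21% = 64%. → 64%.
Line C: stainless steel → 9.1; wire → 9.1.1; hot-rolled → 9.1.1.3. Scheduled 37%. Isolde agreement on 9.3.3.2: 9.1.1.3 not covered; Isolde agreement on 9.1: CTH met → 23% available; preferential 23%. → 23%.
Sum: 29% + 64% + 23% = 116%.

116%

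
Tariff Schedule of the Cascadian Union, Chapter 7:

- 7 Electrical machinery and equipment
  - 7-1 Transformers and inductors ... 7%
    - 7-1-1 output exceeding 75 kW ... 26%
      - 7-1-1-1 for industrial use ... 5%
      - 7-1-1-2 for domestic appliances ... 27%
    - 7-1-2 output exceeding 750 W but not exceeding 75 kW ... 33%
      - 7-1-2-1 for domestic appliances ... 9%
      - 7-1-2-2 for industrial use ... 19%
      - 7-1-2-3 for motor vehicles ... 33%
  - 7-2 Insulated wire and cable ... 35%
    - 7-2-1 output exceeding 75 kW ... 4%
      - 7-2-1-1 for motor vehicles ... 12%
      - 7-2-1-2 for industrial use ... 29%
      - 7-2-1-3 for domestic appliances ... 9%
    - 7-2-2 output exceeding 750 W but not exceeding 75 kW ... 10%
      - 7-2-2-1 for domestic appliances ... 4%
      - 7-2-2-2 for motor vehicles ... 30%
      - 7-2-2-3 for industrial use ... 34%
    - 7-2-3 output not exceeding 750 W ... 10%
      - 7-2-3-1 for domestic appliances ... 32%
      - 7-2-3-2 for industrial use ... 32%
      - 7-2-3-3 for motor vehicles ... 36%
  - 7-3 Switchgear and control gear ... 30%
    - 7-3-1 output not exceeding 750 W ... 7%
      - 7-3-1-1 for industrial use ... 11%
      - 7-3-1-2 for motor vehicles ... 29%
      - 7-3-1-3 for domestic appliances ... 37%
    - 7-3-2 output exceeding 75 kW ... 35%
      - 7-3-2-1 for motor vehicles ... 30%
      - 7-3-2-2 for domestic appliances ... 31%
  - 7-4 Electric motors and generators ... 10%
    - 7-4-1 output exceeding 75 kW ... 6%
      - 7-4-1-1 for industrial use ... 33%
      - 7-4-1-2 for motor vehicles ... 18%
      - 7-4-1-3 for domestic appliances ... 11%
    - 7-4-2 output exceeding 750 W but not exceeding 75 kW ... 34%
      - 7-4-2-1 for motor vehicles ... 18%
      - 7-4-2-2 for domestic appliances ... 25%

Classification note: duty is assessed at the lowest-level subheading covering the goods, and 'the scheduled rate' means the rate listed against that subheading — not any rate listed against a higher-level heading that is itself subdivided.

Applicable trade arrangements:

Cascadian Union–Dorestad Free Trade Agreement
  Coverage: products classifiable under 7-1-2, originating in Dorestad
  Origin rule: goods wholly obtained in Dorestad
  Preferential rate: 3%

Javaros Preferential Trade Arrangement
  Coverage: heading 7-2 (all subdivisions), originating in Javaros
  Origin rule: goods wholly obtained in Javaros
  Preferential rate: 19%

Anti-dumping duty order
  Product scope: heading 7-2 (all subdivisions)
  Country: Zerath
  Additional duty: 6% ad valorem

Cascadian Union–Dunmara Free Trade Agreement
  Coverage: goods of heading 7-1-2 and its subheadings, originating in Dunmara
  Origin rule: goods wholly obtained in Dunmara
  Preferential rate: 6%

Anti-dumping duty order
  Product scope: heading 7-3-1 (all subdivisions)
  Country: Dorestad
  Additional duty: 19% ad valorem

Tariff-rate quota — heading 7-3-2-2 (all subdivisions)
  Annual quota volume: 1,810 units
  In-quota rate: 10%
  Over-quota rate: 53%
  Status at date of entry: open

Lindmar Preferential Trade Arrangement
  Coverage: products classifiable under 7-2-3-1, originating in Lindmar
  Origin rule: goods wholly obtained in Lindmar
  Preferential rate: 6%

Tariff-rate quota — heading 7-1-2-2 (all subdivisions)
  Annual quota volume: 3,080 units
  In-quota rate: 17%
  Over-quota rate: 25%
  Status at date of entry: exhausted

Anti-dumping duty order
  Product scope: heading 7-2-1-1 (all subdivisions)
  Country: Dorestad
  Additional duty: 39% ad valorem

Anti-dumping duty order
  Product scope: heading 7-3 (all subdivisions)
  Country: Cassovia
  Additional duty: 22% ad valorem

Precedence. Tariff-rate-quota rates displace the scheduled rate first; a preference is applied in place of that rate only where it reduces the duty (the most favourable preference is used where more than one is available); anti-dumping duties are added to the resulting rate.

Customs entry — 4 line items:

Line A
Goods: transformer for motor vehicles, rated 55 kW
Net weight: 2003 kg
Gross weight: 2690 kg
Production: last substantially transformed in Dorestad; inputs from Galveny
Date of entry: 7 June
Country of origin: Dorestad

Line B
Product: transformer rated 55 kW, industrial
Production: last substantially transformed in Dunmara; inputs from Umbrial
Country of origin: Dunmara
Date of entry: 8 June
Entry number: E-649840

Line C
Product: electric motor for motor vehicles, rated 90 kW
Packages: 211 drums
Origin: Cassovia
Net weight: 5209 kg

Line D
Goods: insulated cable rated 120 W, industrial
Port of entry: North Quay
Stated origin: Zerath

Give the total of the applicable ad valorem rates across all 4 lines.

114%

Line A: transformer → 7-1; rated 55 kW → 7-1-2; for motor vehicles → 7-1-2-3. Scheduled 33%. Dorestad agreement on 7-1-2: not wholly obtained. → 33%.
Line B: transformer → 7-1; rated 55 kW → 7-1-2; industrial → 7-1-2-2. Scheduled 19%. quota on 7-1-2-2 exhausted → over-quota 25%; Dunmara agreement on 7-1-2: not wholly obtained. → 25%.
Line C: electric motor → 7-4; rated 90 kW → 7-4-1; for motor vehicles → 7-4-1-2. Scheduled 18%. No special measure applies. → 18%.
Line D: insulated cable → 7-2; rated 120 W → 7-2-3; industrial → 7-2-3-2. Scheduled 32%. anti-dumping (Zerath, 7-2): +6%; total 32% + 6% = 38%. → 38%.
Sum: 33% + 25% + 18% + 38% = 114%.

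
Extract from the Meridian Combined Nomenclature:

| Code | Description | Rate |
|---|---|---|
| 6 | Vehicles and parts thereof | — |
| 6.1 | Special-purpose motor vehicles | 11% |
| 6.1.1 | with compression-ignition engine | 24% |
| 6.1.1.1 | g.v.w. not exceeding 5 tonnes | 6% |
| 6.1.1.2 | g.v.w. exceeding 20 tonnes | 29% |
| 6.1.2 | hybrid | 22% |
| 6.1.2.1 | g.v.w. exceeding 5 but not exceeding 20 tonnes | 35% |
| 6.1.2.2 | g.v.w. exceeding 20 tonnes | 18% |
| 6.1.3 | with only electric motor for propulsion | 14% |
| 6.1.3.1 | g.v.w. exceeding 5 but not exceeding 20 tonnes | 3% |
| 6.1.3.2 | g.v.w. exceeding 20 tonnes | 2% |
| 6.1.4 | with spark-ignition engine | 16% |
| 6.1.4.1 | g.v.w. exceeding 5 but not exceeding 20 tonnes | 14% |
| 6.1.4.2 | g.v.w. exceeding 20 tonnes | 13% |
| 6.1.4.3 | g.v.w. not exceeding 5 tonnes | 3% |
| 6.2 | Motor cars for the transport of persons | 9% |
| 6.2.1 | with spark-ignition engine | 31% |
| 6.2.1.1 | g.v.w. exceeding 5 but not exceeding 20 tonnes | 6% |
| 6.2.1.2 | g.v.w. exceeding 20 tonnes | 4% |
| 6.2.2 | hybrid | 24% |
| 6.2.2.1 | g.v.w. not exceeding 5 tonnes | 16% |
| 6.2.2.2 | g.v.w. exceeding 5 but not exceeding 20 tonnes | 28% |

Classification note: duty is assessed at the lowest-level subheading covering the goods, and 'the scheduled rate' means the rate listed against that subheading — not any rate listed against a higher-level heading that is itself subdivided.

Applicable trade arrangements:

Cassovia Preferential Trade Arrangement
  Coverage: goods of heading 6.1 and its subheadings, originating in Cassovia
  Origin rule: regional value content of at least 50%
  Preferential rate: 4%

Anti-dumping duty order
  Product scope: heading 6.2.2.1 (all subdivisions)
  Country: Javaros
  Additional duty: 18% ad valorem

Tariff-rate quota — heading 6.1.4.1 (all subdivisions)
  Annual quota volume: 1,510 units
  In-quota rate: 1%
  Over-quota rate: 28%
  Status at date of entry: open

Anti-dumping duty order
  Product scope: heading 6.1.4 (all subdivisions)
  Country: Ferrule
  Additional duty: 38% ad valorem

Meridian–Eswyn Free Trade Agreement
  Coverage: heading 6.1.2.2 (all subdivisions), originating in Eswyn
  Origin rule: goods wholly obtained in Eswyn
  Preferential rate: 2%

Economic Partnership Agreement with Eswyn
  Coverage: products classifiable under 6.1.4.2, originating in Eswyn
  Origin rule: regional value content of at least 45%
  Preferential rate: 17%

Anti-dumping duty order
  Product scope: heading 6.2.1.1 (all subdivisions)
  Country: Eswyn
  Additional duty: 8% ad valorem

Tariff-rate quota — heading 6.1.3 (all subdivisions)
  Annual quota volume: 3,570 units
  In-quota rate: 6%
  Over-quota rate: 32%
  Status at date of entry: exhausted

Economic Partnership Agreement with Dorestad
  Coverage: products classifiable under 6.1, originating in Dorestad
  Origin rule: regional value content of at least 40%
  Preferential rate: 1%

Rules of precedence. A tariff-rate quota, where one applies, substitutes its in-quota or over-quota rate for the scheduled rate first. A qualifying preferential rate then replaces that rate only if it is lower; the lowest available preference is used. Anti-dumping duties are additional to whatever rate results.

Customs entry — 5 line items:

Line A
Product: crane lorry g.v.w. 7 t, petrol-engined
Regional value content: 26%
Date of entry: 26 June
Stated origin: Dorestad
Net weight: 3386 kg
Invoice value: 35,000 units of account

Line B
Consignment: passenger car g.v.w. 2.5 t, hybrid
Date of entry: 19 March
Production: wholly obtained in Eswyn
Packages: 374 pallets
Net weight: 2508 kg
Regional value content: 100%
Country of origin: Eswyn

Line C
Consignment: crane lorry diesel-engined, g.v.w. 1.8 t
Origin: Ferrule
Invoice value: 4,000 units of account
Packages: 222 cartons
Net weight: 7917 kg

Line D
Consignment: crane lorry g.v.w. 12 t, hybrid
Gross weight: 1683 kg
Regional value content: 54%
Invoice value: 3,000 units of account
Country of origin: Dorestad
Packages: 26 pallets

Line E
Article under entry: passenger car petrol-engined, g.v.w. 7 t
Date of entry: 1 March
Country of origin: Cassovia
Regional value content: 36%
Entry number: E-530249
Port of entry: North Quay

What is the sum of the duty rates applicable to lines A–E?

Line A: crane lorry → 6.1; petrol-engined → 6.1.4; g.v.w. 7 t → 6.1.4.1. Scheduled 14%. quota on 6.1.4.1 open → in-quota 1%; Dorestad agreement on 6.1: RVC < 40%. → 1%.
Line B: passenger car → 6.2; hybrid → 6.2.2; g.v.w. 2.5 t → 6.2.2.1. Scheduled 16%. Eswyn agreement on 6.1.2.2: 6.2.2.1 not covered; Eswyn agreement on 6.1.4.2: 6.2.2.1 not covered. → 16%.
Line C: crane lorry → 6.1; diesel-engined → 6.1.1; g.v.w. 1.8 t → 6.1.1.1. Scheduled 6%. No special measure applies. → 6%.
Line D: crane lorry → 6.1; hybrid → 6.1.2; g.v.w. 12 t → 6.1.2.1. Scheduled 35%. Dorestad agreement on 6.1: RVC ≥ 40% → 1% available; preferential 1%. → 1%.
Line E: passenger car → 6.2; petrol-engined → 6.2.1; g.v.w. 7 t → 6.2.1.1. Scheduled 6%. Cassovia agreement on 6.1: 6.2.1.1 not covered. → 6%.
Sum: 1% + 16% + 6% + 1% + 6% = 30%.

30%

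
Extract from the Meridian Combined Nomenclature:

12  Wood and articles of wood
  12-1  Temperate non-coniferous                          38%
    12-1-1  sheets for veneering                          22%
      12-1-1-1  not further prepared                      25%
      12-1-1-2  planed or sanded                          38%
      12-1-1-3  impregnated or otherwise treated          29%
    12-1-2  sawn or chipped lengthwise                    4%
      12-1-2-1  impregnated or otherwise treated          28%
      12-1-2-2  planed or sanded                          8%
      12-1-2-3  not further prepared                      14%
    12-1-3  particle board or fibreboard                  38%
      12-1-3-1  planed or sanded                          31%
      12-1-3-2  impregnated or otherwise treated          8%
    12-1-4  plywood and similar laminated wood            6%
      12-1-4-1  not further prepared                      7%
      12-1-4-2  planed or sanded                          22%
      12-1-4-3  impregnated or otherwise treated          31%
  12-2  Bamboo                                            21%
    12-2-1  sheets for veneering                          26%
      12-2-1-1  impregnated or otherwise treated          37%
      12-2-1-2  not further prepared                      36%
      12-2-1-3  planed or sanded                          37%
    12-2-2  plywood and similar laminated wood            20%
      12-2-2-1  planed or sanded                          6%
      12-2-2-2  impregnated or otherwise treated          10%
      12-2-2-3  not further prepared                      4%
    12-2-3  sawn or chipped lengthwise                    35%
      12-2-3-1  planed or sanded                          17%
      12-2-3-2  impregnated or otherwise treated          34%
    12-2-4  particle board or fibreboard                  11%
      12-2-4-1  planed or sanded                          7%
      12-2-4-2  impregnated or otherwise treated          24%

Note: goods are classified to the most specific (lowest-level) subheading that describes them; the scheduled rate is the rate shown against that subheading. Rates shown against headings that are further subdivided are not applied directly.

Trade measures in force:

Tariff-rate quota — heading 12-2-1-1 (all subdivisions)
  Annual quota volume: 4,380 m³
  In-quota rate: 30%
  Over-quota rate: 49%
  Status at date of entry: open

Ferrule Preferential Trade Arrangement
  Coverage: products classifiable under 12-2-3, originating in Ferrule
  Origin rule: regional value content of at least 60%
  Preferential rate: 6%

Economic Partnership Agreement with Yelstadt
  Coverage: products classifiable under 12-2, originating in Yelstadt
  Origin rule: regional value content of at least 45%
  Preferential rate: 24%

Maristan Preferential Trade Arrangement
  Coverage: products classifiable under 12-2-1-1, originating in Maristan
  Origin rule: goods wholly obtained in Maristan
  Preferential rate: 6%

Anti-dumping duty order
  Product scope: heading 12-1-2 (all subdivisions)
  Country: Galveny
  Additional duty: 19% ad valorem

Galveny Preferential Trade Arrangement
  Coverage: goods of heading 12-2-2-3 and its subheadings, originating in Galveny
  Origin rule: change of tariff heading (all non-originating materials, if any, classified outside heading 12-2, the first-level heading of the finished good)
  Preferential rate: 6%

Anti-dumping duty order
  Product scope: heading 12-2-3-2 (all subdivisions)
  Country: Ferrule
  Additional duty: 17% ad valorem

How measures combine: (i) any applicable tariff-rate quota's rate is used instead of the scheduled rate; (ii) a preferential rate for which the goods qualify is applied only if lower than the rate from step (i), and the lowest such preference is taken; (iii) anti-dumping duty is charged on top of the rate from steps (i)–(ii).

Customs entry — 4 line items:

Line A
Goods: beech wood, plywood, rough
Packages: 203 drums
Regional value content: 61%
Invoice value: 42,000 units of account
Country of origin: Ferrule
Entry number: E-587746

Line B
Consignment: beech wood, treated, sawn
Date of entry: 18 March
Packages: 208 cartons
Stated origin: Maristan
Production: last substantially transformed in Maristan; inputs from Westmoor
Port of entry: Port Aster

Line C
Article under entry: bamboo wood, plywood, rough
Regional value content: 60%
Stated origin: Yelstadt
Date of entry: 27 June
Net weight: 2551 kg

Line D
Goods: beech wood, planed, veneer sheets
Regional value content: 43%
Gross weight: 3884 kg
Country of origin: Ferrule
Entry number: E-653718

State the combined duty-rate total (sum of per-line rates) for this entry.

Line A: beech → 12-1; plywood → 12-1-4; rough → 12-1-4-1. Scheduled 7%. Ferrule agreement on 12-2-3: 12-1-4-1 not covered. → 7%.
Line B: beech → 12-1; sawn → 12-1-2; treated → 12-1-2-1. Scheduled 28%. Maristan agreement on 12-2-1-1: 12-1-2-1 not covered. → 28%.
Line C: bamboo → 12-2; plywood → 12-2-2; rough → 12-2-2-3. Scheduled 4%. Yelstadt agreement on 12-2: RVC ≥ 45% → 24% available; preference 24% not lower than 4% → no reduction. → 4%.
Line D: beech → 12-1; veneer sheets → 12-1-1; planed → 12-1-1-2. Scheduled 38%. Ferrule agreement on 12-2-3: 12-1-1-2 not covered. → 38%.
Sum: 7% + 28% + 4% + 38% = 77%.

77%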